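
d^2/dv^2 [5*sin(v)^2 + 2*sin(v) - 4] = -2*sin(v) + 10*cos(2*v)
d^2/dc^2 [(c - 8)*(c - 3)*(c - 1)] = 6*c - 24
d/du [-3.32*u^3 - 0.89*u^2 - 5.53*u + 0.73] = -9.96*u^2 - 1.78*u - 5.53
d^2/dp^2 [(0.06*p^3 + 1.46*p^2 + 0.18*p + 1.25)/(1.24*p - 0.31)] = (0.184512*p^3 - 0.138383999999997*p^2 + 0.0345959999999998*p + 4.262996)/(1.906624*p^3 - 1.429968*p^2 + 0.357492*p - 0.029791)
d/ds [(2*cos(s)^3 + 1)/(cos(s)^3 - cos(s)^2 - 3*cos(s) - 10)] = (-(3*sin(s)^2 + 2*cos(s))*(2*cos(s)^3 + 1) + 6*(-cos(s)^3 + cos(s)^2 + 3*cos(s) + 10)*cos(s)^2)*sin(s)/(-cos(s)^3 + cos(s)^2 + 3*cos(s) + 10)^2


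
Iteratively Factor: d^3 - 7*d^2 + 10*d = (d - 5)*(d^2 - 2*d) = (d - 5)*(d - 2)*(d)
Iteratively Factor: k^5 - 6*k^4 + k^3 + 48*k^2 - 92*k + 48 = (k - 2)*(k^4 - 4*k^3 - 7*k^2 + 34*k - 24) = (k - 4)*(k - 2)*(k^3 - 7*k + 6) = (k - 4)*(k - 2)*(k + 3)*(k^2 - 3*k + 2) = (k - 4)*(k - 2)^2*(k + 3)*(k - 1)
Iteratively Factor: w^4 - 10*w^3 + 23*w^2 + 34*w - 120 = (w - 3)*(w^3 - 7*w^2 + 2*w + 40) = (w - 4)*(w - 3)*(w^2 - 3*w - 10) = (w - 4)*(w - 3)*(w + 2)*(w - 5)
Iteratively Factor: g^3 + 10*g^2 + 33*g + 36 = (g + 3)*(g^2 + 7*g + 12) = (g + 3)^2*(g + 4)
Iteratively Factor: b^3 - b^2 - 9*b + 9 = (b - 3)*(b^2 + 2*b - 3) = (b - 3)*(b + 3)*(b - 1)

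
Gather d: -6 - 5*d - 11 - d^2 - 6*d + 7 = -d^2 - 11*d - 10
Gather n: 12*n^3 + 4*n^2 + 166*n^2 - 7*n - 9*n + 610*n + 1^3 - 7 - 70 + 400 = 12*n^3 + 170*n^2 + 594*n + 324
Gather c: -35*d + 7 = 7 - 35*d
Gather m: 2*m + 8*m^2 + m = 8*m^2 + 3*m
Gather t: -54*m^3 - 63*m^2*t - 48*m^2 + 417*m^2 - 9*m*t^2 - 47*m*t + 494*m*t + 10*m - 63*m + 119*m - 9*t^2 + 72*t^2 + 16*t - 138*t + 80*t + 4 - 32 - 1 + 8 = -54*m^3 + 369*m^2 + 66*m + t^2*(63 - 9*m) + t*(-63*m^2 + 447*m - 42) - 21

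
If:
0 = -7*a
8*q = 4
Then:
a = 0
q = 1/2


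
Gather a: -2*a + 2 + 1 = 3 - 2*a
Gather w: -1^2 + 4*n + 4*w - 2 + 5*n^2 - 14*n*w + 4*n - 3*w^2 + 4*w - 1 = 5*n^2 + 8*n - 3*w^2 + w*(8 - 14*n) - 4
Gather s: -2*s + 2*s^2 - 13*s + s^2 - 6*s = 3*s^2 - 21*s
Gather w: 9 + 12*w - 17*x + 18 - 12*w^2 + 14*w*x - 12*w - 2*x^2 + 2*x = -12*w^2 + 14*w*x - 2*x^2 - 15*x + 27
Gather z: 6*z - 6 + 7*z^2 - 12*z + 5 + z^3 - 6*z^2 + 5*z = z^3 + z^2 - z - 1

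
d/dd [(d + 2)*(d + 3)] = 2*d + 5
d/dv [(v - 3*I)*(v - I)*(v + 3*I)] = 3*v^2 - 2*I*v + 9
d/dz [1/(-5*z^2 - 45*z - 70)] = (2*z + 9)/(5*(z^2 + 9*z + 14)^2)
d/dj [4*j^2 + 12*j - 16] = 8*j + 12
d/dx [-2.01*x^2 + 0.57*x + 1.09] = 0.57 - 4.02*x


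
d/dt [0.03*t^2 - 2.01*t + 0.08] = 0.06*t - 2.01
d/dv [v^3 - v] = 3*v^2 - 1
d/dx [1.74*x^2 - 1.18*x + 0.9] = 3.48*x - 1.18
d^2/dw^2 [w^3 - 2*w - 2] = 6*w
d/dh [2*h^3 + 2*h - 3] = 6*h^2 + 2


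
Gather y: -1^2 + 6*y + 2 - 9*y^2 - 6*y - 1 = -9*y^2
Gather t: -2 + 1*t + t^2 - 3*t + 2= t^2 - 2*t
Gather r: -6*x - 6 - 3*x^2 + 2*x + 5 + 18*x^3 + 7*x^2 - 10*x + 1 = 18*x^3 + 4*x^2 - 14*x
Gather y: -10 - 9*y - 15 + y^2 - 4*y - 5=y^2 - 13*y - 30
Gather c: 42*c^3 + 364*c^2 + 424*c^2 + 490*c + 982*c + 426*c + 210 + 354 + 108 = 42*c^3 + 788*c^2 + 1898*c + 672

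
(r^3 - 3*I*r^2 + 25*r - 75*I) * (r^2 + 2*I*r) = r^5 - I*r^4 + 31*r^3 - 25*I*r^2 + 150*r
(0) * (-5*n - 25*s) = 0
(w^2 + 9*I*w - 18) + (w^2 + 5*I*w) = 2*w^2 + 14*I*w - 18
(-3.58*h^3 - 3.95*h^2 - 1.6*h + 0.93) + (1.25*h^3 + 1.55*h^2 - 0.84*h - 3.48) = -2.33*h^3 - 2.4*h^2 - 2.44*h - 2.55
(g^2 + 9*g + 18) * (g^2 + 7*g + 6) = g^4 + 16*g^3 + 87*g^2 + 180*g + 108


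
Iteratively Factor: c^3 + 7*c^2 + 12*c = (c)*(c^2 + 7*c + 12) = c*(c + 4)*(c + 3)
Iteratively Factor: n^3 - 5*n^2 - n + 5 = (n + 1)*(n^2 - 6*n + 5) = (n - 1)*(n + 1)*(n - 5)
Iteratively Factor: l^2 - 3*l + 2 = (l - 1)*(l - 2)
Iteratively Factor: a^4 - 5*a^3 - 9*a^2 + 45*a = (a)*(a^3 - 5*a^2 - 9*a + 45) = a*(a + 3)*(a^2 - 8*a + 15) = a*(a - 3)*(a + 3)*(a - 5)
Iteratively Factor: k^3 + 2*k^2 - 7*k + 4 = (k - 1)*(k^2 + 3*k - 4) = (k - 1)*(k + 4)*(k - 1)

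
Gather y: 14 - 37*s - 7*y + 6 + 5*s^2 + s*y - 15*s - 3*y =5*s^2 - 52*s + y*(s - 10) + 20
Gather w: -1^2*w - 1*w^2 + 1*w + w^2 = 0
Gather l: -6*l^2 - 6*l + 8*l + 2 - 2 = -6*l^2 + 2*l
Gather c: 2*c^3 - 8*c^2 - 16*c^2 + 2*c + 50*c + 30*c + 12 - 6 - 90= 2*c^3 - 24*c^2 + 82*c - 84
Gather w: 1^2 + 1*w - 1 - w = 0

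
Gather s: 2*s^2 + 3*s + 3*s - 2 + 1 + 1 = 2*s^2 + 6*s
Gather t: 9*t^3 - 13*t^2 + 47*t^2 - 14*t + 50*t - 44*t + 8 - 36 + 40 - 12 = 9*t^3 + 34*t^2 - 8*t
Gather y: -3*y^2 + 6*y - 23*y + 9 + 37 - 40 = -3*y^2 - 17*y + 6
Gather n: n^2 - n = n^2 - n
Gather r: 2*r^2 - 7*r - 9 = 2*r^2 - 7*r - 9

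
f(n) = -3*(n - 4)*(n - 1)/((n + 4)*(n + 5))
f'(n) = 3*(n - 4)*(n - 1)/((n + 4)*(n + 5)^2) + 3*(n - 4)*(n - 1)/((n + 4)^2*(n + 5)) - 3*(n - 4)/((n + 4)*(n + 5)) - 3*(n - 1)/((n + 4)*(n + 5))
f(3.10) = 0.10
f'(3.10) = -0.09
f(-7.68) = -30.84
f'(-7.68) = -13.69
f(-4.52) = 565.27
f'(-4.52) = -259.34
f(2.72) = 0.13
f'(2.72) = -0.06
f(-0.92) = -2.26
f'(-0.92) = 2.92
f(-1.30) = -3.66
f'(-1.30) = 4.63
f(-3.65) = -225.86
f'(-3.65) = 890.70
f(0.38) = -0.29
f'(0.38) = 0.66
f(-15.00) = -8.29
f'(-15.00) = -0.63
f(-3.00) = -42.00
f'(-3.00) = 79.50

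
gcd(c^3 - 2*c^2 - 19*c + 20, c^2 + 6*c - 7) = c - 1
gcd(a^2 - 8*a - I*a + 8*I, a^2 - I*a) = a - I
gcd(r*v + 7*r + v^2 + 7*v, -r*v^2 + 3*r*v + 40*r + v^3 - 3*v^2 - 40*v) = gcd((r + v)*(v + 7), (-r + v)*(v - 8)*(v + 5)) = 1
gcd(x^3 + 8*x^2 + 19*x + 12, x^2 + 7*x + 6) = x + 1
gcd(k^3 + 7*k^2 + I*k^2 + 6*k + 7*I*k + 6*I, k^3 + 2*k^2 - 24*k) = k + 6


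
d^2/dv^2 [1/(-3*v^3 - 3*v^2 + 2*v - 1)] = 2*(3*(3*v + 1)*(3*v^3 + 3*v^2 - 2*v + 1) - (9*v^2 + 6*v - 2)^2)/(3*v^3 + 3*v^2 - 2*v + 1)^3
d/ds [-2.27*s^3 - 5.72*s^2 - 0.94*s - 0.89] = -6.81*s^2 - 11.44*s - 0.94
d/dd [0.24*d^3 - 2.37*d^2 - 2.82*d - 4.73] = 0.72*d^2 - 4.74*d - 2.82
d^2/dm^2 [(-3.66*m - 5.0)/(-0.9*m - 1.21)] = (8.88178419700125e-16*m + 0.128520000000002)/(0.9*m + 1.21)^3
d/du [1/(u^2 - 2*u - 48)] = 2*(1 - u)/(-u^2 + 2*u + 48)^2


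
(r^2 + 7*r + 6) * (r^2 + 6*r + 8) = r^4 + 13*r^3 + 56*r^2 + 92*r + 48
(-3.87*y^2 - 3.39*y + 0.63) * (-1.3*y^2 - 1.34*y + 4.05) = 5.031*y^4 + 9.5928*y^3 - 11.9499*y^2 - 14.5737*y + 2.5515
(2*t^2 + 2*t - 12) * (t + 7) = 2*t^3 + 16*t^2 + 2*t - 84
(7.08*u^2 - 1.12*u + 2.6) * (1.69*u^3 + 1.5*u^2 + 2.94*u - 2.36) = 11.9652*u^5 + 8.7272*u^4 + 23.5292*u^3 - 16.1016*u^2 + 10.2872*u - 6.136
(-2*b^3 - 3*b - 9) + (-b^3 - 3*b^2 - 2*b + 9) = -3*b^3 - 3*b^2 - 5*b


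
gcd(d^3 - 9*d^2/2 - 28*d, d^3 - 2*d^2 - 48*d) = d^2 - 8*d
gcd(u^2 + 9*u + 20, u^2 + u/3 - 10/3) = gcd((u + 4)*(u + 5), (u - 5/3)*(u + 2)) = 1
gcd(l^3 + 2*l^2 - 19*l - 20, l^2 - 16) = l - 4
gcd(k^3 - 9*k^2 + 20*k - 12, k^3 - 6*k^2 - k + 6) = k^2 - 7*k + 6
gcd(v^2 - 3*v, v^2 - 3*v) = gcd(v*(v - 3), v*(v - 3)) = v^2 - 3*v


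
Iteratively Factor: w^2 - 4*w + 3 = (w - 1)*(w - 3)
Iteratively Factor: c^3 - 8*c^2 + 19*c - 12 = (c - 1)*(c^2 - 7*c + 12) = (c - 4)*(c - 1)*(c - 3)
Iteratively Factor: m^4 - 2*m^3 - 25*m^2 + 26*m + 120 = (m - 3)*(m^3 + m^2 - 22*m - 40) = (m - 3)*(m + 2)*(m^2 - m - 20) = (m - 3)*(m + 2)*(m + 4)*(m - 5)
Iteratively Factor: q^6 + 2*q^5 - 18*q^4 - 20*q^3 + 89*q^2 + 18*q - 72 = (q - 3)*(q^5 + 5*q^4 - 3*q^3 - 29*q^2 + 2*q + 24) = (q - 3)*(q + 3)*(q^4 + 2*q^3 - 9*q^2 - 2*q + 8) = (q - 3)*(q - 1)*(q + 3)*(q^3 + 3*q^2 - 6*q - 8) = (q - 3)*(q - 2)*(q - 1)*(q + 3)*(q^2 + 5*q + 4) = (q - 3)*(q - 2)*(q - 1)*(q + 1)*(q + 3)*(q + 4)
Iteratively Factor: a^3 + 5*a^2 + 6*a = (a + 2)*(a^2 + 3*a) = (a + 2)*(a + 3)*(a)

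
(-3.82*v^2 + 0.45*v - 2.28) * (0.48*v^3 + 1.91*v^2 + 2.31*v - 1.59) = -1.8336*v^5 - 7.0802*v^4 - 9.0591*v^3 + 2.7585*v^2 - 5.9823*v + 3.6252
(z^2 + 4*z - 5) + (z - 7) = z^2 + 5*z - 12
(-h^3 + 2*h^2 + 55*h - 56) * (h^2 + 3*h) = -h^5 - h^4 + 61*h^3 + 109*h^2 - 168*h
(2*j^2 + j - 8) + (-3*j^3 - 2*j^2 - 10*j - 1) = -3*j^3 - 9*j - 9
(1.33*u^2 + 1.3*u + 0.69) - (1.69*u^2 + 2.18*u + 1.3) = -0.36*u^2 - 0.88*u - 0.61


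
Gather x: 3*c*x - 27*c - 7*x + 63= -27*c + x*(3*c - 7) + 63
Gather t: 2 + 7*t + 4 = 7*t + 6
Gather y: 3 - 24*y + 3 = 6 - 24*y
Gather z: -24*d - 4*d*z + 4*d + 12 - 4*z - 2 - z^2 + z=-20*d - z^2 + z*(-4*d - 3) + 10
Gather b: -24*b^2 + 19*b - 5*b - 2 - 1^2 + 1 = -24*b^2 + 14*b - 2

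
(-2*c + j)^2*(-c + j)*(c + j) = -4*c^4 + 4*c^3*j + 3*c^2*j^2 - 4*c*j^3 + j^4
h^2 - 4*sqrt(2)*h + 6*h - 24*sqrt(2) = (h + 6)*(h - 4*sqrt(2))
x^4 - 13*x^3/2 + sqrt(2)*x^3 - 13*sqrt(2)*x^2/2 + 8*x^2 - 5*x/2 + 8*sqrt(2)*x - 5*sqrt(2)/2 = (x - 5)*(x - 1)*(x - 1/2)*(x + sqrt(2))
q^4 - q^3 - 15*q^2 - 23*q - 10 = (q - 5)*(q + 1)^2*(q + 2)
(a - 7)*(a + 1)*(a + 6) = a^3 - 43*a - 42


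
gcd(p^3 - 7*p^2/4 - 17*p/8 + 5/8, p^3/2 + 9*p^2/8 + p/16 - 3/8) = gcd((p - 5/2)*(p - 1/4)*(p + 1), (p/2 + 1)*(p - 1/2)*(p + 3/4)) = 1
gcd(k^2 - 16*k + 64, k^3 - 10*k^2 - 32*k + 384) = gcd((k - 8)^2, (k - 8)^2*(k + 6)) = k^2 - 16*k + 64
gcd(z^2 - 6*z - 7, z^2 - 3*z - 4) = z + 1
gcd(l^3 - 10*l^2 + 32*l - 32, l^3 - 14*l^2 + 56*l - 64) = l^2 - 6*l + 8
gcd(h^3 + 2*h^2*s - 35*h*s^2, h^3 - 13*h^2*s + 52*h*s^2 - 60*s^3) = -h + 5*s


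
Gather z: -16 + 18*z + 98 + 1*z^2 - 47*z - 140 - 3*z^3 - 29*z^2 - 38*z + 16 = -3*z^3 - 28*z^2 - 67*z - 42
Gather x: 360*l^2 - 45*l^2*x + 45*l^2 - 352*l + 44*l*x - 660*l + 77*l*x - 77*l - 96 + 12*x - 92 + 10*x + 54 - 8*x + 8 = 405*l^2 - 1089*l + x*(-45*l^2 + 121*l + 14) - 126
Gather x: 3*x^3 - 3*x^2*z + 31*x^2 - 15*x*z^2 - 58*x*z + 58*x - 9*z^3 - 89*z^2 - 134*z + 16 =3*x^3 + x^2*(31 - 3*z) + x*(-15*z^2 - 58*z + 58) - 9*z^3 - 89*z^2 - 134*z + 16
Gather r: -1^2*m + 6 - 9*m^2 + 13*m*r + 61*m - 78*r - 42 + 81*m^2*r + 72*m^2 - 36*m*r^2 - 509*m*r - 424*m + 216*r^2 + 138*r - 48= 63*m^2 - 364*m + r^2*(216 - 36*m) + r*(81*m^2 - 496*m + 60) - 84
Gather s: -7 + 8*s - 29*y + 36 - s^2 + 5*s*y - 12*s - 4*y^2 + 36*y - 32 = -s^2 + s*(5*y - 4) - 4*y^2 + 7*y - 3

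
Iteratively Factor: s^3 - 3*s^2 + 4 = (s + 1)*(s^2 - 4*s + 4) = (s - 2)*(s + 1)*(s - 2)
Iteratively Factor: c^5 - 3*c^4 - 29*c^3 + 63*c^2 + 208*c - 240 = (c - 4)*(c^4 + c^3 - 25*c^2 - 37*c + 60) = (c - 5)*(c - 4)*(c^3 + 6*c^2 + 5*c - 12) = (c - 5)*(c - 4)*(c + 3)*(c^2 + 3*c - 4) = (c - 5)*(c - 4)*(c - 1)*(c + 3)*(c + 4)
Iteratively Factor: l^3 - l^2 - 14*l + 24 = (l - 3)*(l^2 + 2*l - 8) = (l - 3)*(l + 4)*(l - 2)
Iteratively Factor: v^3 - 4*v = (v)*(v^2 - 4) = v*(v + 2)*(v - 2)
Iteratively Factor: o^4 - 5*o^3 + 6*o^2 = (o - 3)*(o^3 - 2*o^2) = (o - 3)*(o - 2)*(o^2) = o*(o - 3)*(o - 2)*(o)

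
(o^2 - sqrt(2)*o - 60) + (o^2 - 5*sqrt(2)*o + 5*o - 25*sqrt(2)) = 2*o^2 - 6*sqrt(2)*o + 5*o - 60 - 25*sqrt(2)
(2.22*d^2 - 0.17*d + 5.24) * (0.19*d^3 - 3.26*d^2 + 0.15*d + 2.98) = 0.4218*d^5 - 7.2695*d^4 + 1.8828*d^3 - 10.4923*d^2 + 0.2794*d + 15.6152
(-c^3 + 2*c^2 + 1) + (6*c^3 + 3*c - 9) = 5*c^3 + 2*c^2 + 3*c - 8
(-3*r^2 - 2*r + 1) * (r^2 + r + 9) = -3*r^4 - 5*r^3 - 28*r^2 - 17*r + 9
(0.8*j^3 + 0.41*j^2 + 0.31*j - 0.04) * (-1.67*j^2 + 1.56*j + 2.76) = -1.336*j^5 + 0.5633*j^4 + 2.3299*j^3 + 1.682*j^2 + 0.7932*j - 0.1104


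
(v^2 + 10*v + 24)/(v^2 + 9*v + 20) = (v + 6)/(v + 5)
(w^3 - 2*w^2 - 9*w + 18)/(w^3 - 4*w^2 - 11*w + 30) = (w - 3)/(w - 5)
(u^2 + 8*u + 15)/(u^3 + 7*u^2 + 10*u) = (u + 3)/(u*(u + 2))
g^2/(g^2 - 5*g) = g/(g - 5)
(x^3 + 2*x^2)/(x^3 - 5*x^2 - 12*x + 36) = x^2*(x + 2)/(x^3 - 5*x^2 - 12*x + 36)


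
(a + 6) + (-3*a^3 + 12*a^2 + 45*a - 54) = -3*a^3 + 12*a^2 + 46*a - 48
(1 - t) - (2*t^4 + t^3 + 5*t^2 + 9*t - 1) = -2*t^4 - t^3 - 5*t^2 - 10*t + 2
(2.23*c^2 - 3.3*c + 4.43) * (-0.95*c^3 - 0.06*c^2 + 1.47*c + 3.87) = -2.1185*c^5 + 3.0012*c^4 - 0.7324*c^3 + 3.5133*c^2 - 6.2589*c + 17.1441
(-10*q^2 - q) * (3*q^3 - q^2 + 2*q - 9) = -30*q^5 + 7*q^4 - 19*q^3 + 88*q^2 + 9*q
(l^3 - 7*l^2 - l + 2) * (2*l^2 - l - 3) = 2*l^5 - 15*l^4 + 2*l^3 + 26*l^2 + l - 6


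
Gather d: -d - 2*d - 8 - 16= -3*d - 24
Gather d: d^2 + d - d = d^2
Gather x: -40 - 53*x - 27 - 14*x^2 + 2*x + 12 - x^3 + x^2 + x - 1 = -x^3 - 13*x^2 - 50*x - 56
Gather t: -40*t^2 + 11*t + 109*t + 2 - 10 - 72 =-40*t^2 + 120*t - 80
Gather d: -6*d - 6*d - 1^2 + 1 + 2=2 - 12*d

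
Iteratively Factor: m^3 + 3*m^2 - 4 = (m + 2)*(m^2 + m - 2) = (m - 1)*(m + 2)*(m + 2)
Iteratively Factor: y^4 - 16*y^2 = (y)*(y^3 - 16*y) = y^2*(y^2 - 16) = y^2*(y + 4)*(y - 4)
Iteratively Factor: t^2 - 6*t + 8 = (t - 2)*(t - 4)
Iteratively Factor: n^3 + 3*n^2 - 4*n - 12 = (n + 2)*(n^2 + n - 6) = (n - 2)*(n + 2)*(n + 3)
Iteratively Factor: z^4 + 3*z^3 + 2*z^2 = (z)*(z^3 + 3*z^2 + 2*z) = z*(z + 1)*(z^2 + 2*z) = z*(z + 1)*(z + 2)*(z)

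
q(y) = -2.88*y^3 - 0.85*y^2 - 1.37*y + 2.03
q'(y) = -8.64*y^2 - 1.7*y - 1.37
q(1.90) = -23.40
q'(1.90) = -35.79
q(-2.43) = 41.66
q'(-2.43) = -48.26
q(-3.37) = 107.22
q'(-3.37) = -93.76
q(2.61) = -58.54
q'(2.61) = -64.66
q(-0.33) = 2.49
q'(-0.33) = -1.75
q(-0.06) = 2.11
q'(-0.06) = -1.30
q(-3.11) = 84.70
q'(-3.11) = -79.65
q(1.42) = -9.88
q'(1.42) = -21.21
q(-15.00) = 9551.33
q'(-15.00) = -1919.87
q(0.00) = 2.03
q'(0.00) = -1.37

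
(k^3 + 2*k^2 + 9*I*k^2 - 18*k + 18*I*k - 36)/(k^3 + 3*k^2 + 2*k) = (k^2 + 9*I*k - 18)/(k*(k + 1))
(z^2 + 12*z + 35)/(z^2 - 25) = (z + 7)/(z - 5)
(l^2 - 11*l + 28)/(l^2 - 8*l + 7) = (l - 4)/(l - 1)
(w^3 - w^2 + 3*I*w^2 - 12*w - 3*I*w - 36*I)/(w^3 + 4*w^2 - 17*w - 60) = (w + 3*I)/(w + 5)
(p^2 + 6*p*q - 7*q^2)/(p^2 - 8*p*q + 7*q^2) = (p + 7*q)/(p - 7*q)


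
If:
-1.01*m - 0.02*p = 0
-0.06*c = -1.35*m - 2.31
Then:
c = 38.5 - 0.445544554455446*p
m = -0.0198019801980198*p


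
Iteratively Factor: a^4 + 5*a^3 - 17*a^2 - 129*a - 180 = (a + 3)*(a^3 + 2*a^2 - 23*a - 60) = (a - 5)*(a + 3)*(a^2 + 7*a + 12) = (a - 5)*(a + 3)^2*(a + 4)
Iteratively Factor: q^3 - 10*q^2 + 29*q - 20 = (q - 4)*(q^2 - 6*q + 5) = (q - 5)*(q - 4)*(q - 1)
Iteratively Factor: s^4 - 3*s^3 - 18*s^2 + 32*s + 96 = (s + 2)*(s^3 - 5*s^2 - 8*s + 48) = (s + 2)*(s + 3)*(s^2 - 8*s + 16) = (s - 4)*(s + 2)*(s + 3)*(s - 4)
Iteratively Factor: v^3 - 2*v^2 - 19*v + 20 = (v - 5)*(v^2 + 3*v - 4) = (v - 5)*(v + 4)*(v - 1)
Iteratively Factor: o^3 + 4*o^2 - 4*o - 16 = (o + 2)*(o^2 + 2*o - 8) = (o + 2)*(o + 4)*(o - 2)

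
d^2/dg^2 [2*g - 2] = 0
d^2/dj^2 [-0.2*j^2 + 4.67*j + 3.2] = -0.400000000000000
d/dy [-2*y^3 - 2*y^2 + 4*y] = -6*y^2 - 4*y + 4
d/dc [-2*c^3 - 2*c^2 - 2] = 2*c*(-3*c - 2)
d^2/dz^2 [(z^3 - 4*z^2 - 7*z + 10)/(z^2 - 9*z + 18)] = 40*(z^3 - 12*z^2 + 54*z - 90)/(z^6 - 27*z^5 + 297*z^4 - 1701*z^3 + 5346*z^2 - 8748*z + 5832)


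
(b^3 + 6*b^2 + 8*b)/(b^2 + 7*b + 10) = b*(b + 4)/(b + 5)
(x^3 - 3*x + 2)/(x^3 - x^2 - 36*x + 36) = (x^2 + x - 2)/(x^2 - 36)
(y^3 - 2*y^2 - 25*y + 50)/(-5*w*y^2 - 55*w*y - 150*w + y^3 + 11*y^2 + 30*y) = (y^2 - 7*y + 10)/(-5*w*y - 30*w + y^2 + 6*y)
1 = 1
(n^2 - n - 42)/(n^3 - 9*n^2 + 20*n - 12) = (n^2 - n - 42)/(n^3 - 9*n^2 + 20*n - 12)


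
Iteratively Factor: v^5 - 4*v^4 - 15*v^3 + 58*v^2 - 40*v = (v + 4)*(v^4 - 8*v^3 + 17*v^2 - 10*v) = v*(v + 4)*(v^3 - 8*v^2 + 17*v - 10) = v*(v - 1)*(v + 4)*(v^2 - 7*v + 10) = v*(v - 2)*(v - 1)*(v + 4)*(v - 5)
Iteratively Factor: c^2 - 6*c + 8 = (c - 4)*(c - 2)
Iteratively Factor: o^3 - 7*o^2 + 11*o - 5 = (o - 5)*(o^2 - 2*o + 1) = (o - 5)*(o - 1)*(o - 1)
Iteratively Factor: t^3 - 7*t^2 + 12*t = (t)*(t^2 - 7*t + 12) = t*(t - 4)*(t - 3)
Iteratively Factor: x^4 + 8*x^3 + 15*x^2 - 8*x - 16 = (x + 1)*(x^3 + 7*x^2 + 8*x - 16) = (x - 1)*(x + 1)*(x^2 + 8*x + 16) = (x - 1)*(x + 1)*(x + 4)*(x + 4)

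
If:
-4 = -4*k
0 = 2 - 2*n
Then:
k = 1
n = 1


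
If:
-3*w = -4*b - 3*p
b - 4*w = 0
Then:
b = 4*w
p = -13*w/3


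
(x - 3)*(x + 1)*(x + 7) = x^3 + 5*x^2 - 17*x - 21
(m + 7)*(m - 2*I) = m^2 + 7*m - 2*I*m - 14*I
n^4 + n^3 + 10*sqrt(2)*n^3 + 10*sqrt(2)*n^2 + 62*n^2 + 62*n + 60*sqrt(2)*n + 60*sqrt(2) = (n + 1)*(n + 2*sqrt(2))*(n + 3*sqrt(2))*(n + 5*sqrt(2))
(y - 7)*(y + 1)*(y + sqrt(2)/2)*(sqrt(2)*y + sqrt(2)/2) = sqrt(2)*y^4 - 11*sqrt(2)*y^3/2 + y^3 - 10*sqrt(2)*y^2 - 11*y^2/2 - 10*y - 7*sqrt(2)*y/2 - 7/2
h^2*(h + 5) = h^3 + 5*h^2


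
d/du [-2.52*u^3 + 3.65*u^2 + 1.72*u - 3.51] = -7.56*u^2 + 7.3*u + 1.72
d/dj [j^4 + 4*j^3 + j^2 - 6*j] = 4*j^3 + 12*j^2 + 2*j - 6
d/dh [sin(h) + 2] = cos(h)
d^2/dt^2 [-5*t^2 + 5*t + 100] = -10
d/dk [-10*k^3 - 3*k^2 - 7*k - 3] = -30*k^2 - 6*k - 7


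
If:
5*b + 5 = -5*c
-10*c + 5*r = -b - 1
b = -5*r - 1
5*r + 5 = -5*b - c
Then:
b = -1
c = 0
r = 0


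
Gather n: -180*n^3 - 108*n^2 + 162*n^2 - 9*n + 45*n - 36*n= -180*n^3 + 54*n^2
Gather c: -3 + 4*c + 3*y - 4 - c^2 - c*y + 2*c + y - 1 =-c^2 + c*(6 - y) + 4*y - 8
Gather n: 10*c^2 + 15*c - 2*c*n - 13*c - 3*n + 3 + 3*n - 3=10*c^2 - 2*c*n + 2*c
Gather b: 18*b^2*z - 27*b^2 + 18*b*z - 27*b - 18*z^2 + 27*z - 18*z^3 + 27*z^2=b^2*(18*z - 27) + b*(18*z - 27) - 18*z^3 + 9*z^2 + 27*z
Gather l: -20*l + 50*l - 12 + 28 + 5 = 30*l + 21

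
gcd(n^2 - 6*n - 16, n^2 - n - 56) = n - 8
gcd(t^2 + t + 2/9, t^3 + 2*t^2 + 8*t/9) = t + 2/3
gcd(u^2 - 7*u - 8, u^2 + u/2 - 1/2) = u + 1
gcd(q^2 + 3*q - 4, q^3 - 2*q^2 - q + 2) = q - 1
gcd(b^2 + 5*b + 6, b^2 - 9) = b + 3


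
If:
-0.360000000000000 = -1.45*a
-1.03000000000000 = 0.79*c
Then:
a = 0.25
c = -1.30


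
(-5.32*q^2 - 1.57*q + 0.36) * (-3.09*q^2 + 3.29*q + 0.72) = 16.4388*q^4 - 12.6515*q^3 - 10.1081*q^2 + 0.0539999999999998*q + 0.2592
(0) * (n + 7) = 0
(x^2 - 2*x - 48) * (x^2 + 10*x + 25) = x^4 + 8*x^3 - 43*x^2 - 530*x - 1200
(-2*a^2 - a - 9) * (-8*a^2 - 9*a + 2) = 16*a^4 + 26*a^3 + 77*a^2 + 79*a - 18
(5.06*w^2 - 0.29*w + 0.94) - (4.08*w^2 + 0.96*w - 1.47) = 0.98*w^2 - 1.25*w + 2.41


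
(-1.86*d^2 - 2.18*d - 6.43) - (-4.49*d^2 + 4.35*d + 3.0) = 2.63*d^2 - 6.53*d - 9.43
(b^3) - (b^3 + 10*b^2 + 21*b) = -10*b^2 - 21*b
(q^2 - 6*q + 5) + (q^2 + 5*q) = 2*q^2 - q + 5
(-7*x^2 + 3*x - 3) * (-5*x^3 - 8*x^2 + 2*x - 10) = 35*x^5 + 41*x^4 - 23*x^3 + 100*x^2 - 36*x + 30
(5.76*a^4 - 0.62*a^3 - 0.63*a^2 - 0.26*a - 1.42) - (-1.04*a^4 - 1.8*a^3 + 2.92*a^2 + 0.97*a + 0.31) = 6.8*a^4 + 1.18*a^3 - 3.55*a^2 - 1.23*a - 1.73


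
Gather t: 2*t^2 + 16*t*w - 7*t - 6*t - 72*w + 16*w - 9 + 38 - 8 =2*t^2 + t*(16*w - 13) - 56*w + 21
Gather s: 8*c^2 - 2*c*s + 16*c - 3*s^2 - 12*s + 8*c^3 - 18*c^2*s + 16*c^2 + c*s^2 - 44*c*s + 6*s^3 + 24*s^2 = 8*c^3 + 24*c^2 + 16*c + 6*s^3 + s^2*(c + 21) + s*(-18*c^2 - 46*c - 12)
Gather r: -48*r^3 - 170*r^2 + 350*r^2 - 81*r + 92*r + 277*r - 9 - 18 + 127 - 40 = -48*r^3 + 180*r^2 + 288*r + 60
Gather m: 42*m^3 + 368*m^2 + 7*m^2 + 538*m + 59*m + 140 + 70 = 42*m^3 + 375*m^2 + 597*m + 210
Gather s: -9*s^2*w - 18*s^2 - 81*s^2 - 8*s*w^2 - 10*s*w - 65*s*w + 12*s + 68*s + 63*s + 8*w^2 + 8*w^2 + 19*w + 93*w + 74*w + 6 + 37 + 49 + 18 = s^2*(-9*w - 99) + s*(-8*w^2 - 75*w + 143) + 16*w^2 + 186*w + 110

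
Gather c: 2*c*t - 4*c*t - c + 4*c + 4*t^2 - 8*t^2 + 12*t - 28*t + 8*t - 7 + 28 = c*(3 - 2*t) - 4*t^2 - 8*t + 21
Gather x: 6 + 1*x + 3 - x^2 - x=9 - x^2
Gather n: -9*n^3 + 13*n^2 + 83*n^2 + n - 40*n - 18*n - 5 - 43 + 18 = -9*n^3 + 96*n^2 - 57*n - 30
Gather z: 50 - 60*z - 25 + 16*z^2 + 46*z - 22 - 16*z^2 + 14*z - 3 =0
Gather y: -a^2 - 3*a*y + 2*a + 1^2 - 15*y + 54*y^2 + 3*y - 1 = -a^2 + 2*a + 54*y^2 + y*(-3*a - 12)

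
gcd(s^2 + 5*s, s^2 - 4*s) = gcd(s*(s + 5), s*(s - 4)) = s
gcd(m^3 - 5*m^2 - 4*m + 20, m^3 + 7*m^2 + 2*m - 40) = m - 2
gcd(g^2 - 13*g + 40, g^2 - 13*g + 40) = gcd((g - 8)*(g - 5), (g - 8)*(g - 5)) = g^2 - 13*g + 40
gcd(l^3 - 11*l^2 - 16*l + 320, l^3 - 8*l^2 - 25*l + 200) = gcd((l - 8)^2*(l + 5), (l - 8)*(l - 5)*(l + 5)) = l^2 - 3*l - 40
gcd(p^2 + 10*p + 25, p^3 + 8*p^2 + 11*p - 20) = p + 5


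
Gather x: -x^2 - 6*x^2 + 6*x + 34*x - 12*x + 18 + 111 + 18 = -7*x^2 + 28*x + 147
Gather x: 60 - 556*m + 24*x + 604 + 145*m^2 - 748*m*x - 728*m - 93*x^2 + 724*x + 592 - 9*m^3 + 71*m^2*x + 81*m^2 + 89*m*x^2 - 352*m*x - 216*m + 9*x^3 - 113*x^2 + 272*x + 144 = -9*m^3 + 226*m^2 - 1500*m + 9*x^3 + x^2*(89*m - 206) + x*(71*m^2 - 1100*m + 1020) + 1400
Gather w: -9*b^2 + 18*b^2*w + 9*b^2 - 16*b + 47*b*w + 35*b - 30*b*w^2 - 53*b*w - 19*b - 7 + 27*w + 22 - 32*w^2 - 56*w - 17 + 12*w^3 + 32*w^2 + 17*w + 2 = -30*b*w^2 + 12*w^3 + w*(18*b^2 - 6*b - 12)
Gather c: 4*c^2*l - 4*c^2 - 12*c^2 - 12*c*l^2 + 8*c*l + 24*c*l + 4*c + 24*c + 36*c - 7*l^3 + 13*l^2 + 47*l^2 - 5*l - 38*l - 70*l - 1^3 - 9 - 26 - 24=c^2*(4*l - 16) + c*(-12*l^2 + 32*l + 64) - 7*l^3 + 60*l^2 - 113*l - 60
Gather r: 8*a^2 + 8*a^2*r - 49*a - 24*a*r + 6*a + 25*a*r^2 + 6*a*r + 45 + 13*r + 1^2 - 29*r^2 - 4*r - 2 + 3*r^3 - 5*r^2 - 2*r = 8*a^2 - 43*a + 3*r^3 + r^2*(25*a - 34) + r*(8*a^2 - 18*a + 7) + 44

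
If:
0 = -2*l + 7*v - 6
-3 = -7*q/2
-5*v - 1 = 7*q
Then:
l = -79/10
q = 6/7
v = -7/5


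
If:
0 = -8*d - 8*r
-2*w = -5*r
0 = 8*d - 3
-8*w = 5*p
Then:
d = 3/8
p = 3/2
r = -3/8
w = -15/16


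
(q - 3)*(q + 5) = q^2 + 2*q - 15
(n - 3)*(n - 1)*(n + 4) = n^3 - 13*n + 12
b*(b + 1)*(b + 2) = b^3 + 3*b^2 + 2*b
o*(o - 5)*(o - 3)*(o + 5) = o^4 - 3*o^3 - 25*o^2 + 75*o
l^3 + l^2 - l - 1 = (l - 1)*(l + 1)^2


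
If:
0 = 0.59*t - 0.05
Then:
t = 0.08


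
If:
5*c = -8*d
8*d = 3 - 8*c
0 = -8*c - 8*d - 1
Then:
No Solution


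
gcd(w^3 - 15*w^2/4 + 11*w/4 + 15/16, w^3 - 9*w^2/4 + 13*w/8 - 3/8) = 1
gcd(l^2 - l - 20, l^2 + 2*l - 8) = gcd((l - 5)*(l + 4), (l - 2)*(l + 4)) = l + 4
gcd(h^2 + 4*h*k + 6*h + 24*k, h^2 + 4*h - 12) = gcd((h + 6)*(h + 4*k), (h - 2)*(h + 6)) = h + 6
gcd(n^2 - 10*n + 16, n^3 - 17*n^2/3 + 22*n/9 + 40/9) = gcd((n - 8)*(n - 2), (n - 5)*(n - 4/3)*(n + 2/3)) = 1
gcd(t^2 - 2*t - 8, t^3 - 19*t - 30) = t + 2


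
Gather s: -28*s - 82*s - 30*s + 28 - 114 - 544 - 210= -140*s - 840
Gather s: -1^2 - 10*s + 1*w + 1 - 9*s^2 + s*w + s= -9*s^2 + s*(w - 9) + w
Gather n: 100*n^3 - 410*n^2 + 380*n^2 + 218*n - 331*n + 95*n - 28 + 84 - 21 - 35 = 100*n^3 - 30*n^2 - 18*n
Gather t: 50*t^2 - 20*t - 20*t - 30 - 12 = 50*t^2 - 40*t - 42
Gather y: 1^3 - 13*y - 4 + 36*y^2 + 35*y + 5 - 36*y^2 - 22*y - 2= 0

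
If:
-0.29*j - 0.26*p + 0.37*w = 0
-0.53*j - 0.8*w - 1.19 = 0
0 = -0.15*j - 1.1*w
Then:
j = -2.83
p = 3.70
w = 0.39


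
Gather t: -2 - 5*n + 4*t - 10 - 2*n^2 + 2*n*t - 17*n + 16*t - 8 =-2*n^2 - 22*n + t*(2*n + 20) - 20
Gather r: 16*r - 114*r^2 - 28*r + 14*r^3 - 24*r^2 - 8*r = 14*r^3 - 138*r^2 - 20*r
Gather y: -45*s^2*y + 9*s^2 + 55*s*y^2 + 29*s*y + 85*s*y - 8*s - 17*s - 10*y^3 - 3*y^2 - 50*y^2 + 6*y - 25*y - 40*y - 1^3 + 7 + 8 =9*s^2 - 25*s - 10*y^3 + y^2*(55*s - 53) + y*(-45*s^2 + 114*s - 59) + 14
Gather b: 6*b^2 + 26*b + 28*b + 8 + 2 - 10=6*b^2 + 54*b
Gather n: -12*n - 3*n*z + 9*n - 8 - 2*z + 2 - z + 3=n*(-3*z - 3) - 3*z - 3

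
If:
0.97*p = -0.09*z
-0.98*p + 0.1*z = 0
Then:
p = 0.00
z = 0.00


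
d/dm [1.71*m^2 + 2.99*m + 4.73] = 3.42*m + 2.99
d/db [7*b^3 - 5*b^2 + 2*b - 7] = 21*b^2 - 10*b + 2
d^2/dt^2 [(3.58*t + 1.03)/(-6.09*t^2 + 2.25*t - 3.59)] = (-(3.58*t + 1.03)*(12.18*t - 2.25)*(24.36*t - 4.5) + (130.8132*t - 3.5646)*(6.09*t^2 - 2.25*t + 3.59))/(6.09*t^2 - 2.25*t + 3.59)^3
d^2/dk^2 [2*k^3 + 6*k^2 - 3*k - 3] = 12*k + 12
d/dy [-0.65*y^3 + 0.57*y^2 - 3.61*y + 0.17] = -1.95*y^2 + 1.14*y - 3.61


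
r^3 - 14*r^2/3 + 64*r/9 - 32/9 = (r - 2)*(r - 4/3)^2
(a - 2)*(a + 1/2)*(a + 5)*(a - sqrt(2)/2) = a^4 - sqrt(2)*a^3/2 + 7*a^3/2 - 17*a^2/2 - 7*sqrt(2)*a^2/4 - 5*a + 17*sqrt(2)*a/4 + 5*sqrt(2)/2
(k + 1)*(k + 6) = k^2 + 7*k + 6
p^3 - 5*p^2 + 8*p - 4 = (p - 2)^2*(p - 1)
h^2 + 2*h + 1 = (h + 1)^2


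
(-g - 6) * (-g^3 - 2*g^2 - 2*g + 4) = g^4 + 8*g^3 + 14*g^2 + 8*g - 24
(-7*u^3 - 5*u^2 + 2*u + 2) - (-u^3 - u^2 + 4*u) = -6*u^3 - 4*u^2 - 2*u + 2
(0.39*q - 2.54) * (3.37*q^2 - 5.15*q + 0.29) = 1.3143*q^3 - 10.5683*q^2 + 13.1941*q - 0.7366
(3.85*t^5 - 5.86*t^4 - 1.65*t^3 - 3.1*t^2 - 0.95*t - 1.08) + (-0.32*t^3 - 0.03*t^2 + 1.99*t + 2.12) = 3.85*t^5 - 5.86*t^4 - 1.97*t^3 - 3.13*t^2 + 1.04*t + 1.04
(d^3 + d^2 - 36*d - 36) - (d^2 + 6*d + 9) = d^3 - 42*d - 45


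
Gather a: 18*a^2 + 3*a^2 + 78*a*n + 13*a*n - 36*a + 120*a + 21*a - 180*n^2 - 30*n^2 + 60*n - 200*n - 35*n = 21*a^2 + a*(91*n + 105) - 210*n^2 - 175*n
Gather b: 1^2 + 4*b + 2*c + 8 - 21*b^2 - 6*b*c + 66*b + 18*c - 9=-21*b^2 + b*(70 - 6*c) + 20*c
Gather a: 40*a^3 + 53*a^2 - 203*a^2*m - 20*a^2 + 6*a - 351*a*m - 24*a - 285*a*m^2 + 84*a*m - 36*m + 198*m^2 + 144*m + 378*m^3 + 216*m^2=40*a^3 + a^2*(33 - 203*m) + a*(-285*m^2 - 267*m - 18) + 378*m^3 + 414*m^2 + 108*m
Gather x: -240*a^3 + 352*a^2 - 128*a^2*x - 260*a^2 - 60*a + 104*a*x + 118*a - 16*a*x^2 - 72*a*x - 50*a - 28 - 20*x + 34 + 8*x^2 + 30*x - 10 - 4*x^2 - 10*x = -240*a^3 + 92*a^2 + 8*a + x^2*(4 - 16*a) + x*(-128*a^2 + 32*a) - 4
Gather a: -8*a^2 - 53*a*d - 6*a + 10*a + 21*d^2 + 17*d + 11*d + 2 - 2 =-8*a^2 + a*(4 - 53*d) + 21*d^2 + 28*d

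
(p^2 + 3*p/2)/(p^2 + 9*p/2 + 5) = p*(2*p + 3)/(2*p^2 + 9*p + 10)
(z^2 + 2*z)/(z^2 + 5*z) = (z + 2)/(z + 5)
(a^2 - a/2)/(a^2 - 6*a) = (a - 1/2)/(a - 6)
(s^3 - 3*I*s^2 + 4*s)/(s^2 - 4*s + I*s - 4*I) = s*(s - 4*I)/(s - 4)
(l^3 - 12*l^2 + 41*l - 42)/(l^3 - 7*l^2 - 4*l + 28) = (l - 3)/(l + 2)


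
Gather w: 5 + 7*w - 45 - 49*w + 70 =30 - 42*w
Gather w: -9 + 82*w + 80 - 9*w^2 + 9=-9*w^2 + 82*w + 80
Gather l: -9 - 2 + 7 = -4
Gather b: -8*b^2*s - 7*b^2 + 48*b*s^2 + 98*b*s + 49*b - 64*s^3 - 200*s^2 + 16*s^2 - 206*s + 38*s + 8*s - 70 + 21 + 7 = b^2*(-8*s - 7) + b*(48*s^2 + 98*s + 49) - 64*s^3 - 184*s^2 - 160*s - 42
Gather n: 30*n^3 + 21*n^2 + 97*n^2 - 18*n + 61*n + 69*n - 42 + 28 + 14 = 30*n^3 + 118*n^2 + 112*n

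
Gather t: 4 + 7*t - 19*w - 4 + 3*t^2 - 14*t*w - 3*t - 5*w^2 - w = 3*t^2 + t*(4 - 14*w) - 5*w^2 - 20*w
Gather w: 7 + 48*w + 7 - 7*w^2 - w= -7*w^2 + 47*w + 14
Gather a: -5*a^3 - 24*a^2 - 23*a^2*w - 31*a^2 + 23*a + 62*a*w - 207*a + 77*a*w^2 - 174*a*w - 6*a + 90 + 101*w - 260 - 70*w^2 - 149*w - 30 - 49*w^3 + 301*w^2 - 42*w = -5*a^3 + a^2*(-23*w - 55) + a*(77*w^2 - 112*w - 190) - 49*w^3 + 231*w^2 - 90*w - 200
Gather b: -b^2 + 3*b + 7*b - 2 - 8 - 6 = -b^2 + 10*b - 16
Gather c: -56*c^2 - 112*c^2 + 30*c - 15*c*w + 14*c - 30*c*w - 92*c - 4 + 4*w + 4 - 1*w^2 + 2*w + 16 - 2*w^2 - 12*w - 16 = -168*c^2 + c*(-45*w - 48) - 3*w^2 - 6*w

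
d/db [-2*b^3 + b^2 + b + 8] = -6*b^2 + 2*b + 1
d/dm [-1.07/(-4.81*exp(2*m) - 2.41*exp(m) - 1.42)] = (-10.2934*exp(m) - 2.5787)*exp(m)/(4.81*exp(2*m) + 2.41*exp(m) + 1.42)^2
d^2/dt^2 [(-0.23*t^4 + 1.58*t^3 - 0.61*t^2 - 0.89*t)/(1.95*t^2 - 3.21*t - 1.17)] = (-1.74915*t^6 + 8.63811000000003*t^5 - 11.071188*t^4 + 11.54448*t^3 + 23.475582*t^2 + 0.793961999999997*t + 5.015088)/(7.414875*t^6 - 36.618075*t^5 + 46.93221*t^4 + 10.865529*t^3 - 28.159326*t^2 - 13.182507*t - 1.601613)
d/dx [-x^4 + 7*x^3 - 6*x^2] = x*(-4*x^2 + 21*x - 12)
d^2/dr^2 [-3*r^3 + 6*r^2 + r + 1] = 12 - 18*r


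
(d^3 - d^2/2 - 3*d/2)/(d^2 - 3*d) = (2*d^2 - d - 3)/(2*(d - 3))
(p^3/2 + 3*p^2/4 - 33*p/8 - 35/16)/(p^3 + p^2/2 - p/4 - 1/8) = (4*p^2 + 4*p - 35)/(2*(4*p^2 - 1))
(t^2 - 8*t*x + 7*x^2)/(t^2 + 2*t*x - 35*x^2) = (t^2 - 8*t*x + 7*x^2)/(t^2 + 2*t*x - 35*x^2)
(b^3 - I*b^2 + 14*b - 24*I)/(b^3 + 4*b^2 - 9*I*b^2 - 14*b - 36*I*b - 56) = (b^2 + I*b + 12)/(b^2 + b*(4 - 7*I) - 28*I)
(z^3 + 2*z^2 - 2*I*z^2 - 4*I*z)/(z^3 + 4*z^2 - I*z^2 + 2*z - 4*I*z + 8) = z*(z + 2)/(z^2 + z*(4 + I) + 4*I)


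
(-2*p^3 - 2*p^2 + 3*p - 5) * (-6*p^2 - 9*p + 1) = 12*p^5 + 30*p^4 - 2*p^3 + p^2 + 48*p - 5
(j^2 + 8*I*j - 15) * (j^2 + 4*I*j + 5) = j^4 + 12*I*j^3 - 42*j^2 - 20*I*j - 75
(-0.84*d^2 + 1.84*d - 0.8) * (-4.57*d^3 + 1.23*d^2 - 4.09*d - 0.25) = 3.8388*d^5 - 9.442*d^4 + 9.3548*d^3 - 8.2996*d^2 + 2.812*d + 0.2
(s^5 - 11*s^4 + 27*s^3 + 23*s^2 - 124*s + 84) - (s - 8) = s^5 - 11*s^4 + 27*s^3 + 23*s^2 - 125*s + 92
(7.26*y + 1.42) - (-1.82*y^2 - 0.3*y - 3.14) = 1.82*y^2 + 7.56*y + 4.56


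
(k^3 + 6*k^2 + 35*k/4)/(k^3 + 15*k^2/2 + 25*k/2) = (k + 7/2)/(k + 5)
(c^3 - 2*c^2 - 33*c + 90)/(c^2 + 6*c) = c - 8 + 15/c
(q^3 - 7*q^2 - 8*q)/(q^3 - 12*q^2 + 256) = q*(q + 1)/(q^2 - 4*q - 32)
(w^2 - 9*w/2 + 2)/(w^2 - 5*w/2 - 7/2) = (-2*w^2 + 9*w - 4)/(-2*w^2 + 5*w + 7)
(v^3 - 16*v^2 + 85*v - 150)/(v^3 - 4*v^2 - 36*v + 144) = (v^2 - 10*v + 25)/(v^2 + 2*v - 24)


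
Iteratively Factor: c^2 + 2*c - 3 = (c + 3)*(c - 1)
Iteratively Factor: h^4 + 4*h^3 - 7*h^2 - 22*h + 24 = (h + 3)*(h^3 + h^2 - 10*h + 8) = (h + 3)*(h + 4)*(h^2 - 3*h + 2) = (h - 2)*(h + 3)*(h + 4)*(h - 1)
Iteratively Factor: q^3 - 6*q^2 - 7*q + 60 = (q + 3)*(q^2 - 9*q + 20) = (q - 5)*(q + 3)*(q - 4)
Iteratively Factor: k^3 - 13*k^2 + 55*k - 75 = (k - 5)*(k^2 - 8*k + 15) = (k - 5)*(k - 3)*(k - 5)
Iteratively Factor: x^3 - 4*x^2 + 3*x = (x - 1)*(x^2 - 3*x) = (x - 3)*(x - 1)*(x)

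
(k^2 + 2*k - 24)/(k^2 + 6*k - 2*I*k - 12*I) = (k - 4)/(k - 2*I)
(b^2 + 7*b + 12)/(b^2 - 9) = (b + 4)/(b - 3)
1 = 1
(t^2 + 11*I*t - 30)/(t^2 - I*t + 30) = (t + 6*I)/(t - 6*I)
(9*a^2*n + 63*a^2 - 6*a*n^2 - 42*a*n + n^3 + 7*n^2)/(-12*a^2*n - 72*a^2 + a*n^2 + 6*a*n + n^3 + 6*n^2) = (-3*a*n - 21*a + n^2 + 7*n)/(4*a*n + 24*a + n^2 + 6*n)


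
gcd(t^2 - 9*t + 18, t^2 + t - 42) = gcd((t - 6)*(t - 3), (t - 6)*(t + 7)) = t - 6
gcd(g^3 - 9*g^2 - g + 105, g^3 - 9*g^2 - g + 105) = g^3 - 9*g^2 - g + 105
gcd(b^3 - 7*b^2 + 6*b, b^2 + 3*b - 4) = b - 1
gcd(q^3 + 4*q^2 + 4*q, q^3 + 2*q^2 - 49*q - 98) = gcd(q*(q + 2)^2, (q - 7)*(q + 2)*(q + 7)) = q + 2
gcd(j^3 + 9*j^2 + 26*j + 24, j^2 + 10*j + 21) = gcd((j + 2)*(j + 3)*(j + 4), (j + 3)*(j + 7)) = j + 3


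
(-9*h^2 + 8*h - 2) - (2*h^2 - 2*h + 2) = -11*h^2 + 10*h - 4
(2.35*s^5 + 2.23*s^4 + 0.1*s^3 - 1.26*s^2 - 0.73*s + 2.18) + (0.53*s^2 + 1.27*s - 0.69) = 2.35*s^5 + 2.23*s^4 + 0.1*s^3 - 0.73*s^2 + 0.54*s + 1.49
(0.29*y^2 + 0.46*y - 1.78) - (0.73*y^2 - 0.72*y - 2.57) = -0.44*y^2 + 1.18*y + 0.79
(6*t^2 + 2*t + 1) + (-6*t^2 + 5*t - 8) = 7*t - 7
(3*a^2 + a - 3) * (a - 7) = 3*a^3 - 20*a^2 - 10*a + 21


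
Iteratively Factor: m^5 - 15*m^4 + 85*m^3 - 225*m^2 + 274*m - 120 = (m - 3)*(m^4 - 12*m^3 + 49*m^2 - 78*m + 40) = (m - 5)*(m - 3)*(m^3 - 7*m^2 + 14*m - 8) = (m - 5)*(m - 3)*(m - 2)*(m^2 - 5*m + 4) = (m - 5)*(m - 4)*(m - 3)*(m - 2)*(m - 1)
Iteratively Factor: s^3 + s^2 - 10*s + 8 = (s - 2)*(s^2 + 3*s - 4) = (s - 2)*(s - 1)*(s + 4)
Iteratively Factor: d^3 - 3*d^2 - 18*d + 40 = (d - 2)*(d^2 - d - 20) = (d - 5)*(d - 2)*(d + 4)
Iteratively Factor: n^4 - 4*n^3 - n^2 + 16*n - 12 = (n - 1)*(n^3 - 3*n^2 - 4*n + 12) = (n - 1)*(n + 2)*(n^2 - 5*n + 6) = (n - 2)*(n - 1)*(n + 2)*(n - 3)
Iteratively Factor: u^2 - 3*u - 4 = (u + 1)*(u - 4)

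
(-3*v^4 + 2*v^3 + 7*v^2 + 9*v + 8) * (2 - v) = 3*v^5 - 8*v^4 - 3*v^3 + 5*v^2 + 10*v + 16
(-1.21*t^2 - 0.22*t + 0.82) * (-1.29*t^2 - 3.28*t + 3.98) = 1.5609*t^4 + 4.2526*t^3 - 5.152*t^2 - 3.5652*t + 3.2636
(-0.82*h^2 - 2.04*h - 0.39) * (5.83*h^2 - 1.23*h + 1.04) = -4.7806*h^4 - 10.8846*h^3 - 0.6173*h^2 - 1.6419*h - 0.4056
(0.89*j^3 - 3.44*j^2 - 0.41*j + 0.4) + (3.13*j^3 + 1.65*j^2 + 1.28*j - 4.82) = 4.02*j^3 - 1.79*j^2 + 0.87*j - 4.42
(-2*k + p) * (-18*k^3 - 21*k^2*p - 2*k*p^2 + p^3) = 36*k^4 + 24*k^3*p - 17*k^2*p^2 - 4*k*p^3 + p^4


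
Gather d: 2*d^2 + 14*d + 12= 2*d^2 + 14*d + 12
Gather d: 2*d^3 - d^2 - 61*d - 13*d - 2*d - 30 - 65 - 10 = 2*d^3 - d^2 - 76*d - 105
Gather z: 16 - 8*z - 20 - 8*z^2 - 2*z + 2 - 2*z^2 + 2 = -10*z^2 - 10*z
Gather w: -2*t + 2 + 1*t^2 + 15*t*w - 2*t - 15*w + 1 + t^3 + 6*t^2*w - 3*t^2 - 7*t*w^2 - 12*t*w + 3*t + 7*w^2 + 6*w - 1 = t^3 - 2*t^2 - t + w^2*(7 - 7*t) + w*(6*t^2 + 3*t - 9) + 2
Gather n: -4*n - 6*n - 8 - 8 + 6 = -10*n - 10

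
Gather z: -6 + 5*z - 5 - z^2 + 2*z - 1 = -z^2 + 7*z - 12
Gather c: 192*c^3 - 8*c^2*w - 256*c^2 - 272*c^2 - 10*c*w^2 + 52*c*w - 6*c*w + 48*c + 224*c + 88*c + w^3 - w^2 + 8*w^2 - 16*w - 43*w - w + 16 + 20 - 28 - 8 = 192*c^3 + c^2*(-8*w - 528) + c*(-10*w^2 + 46*w + 360) + w^3 + 7*w^2 - 60*w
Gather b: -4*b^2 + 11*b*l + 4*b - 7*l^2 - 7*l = -4*b^2 + b*(11*l + 4) - 7*l^2 - 7*l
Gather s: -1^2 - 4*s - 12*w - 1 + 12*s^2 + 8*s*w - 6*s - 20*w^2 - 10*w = 12*s^2 + s*(8*w - 10) - 20*w^2 - 22*w - 2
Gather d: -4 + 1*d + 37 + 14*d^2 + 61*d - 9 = 14*d^2 + 62*d + 24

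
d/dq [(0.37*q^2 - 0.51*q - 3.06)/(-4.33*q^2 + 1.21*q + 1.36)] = (-1.7606*q^2 - 25.4932*q + 3.009)/(18.7489*q^4 - 10.4786*q^3 - 10.3135*q^2 + 3.2912*q + 1.8496)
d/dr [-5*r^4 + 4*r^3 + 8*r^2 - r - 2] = -20*r^3 + 12*r^2 + 16*r - 1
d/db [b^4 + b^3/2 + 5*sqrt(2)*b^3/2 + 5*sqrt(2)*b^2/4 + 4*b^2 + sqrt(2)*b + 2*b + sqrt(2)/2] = 4*b^3 + 3*b^2/2 + 15*sqrt(2)*b^2/2 + 5*sqrt(2)*b/2 + 8*b + sqrt(2) + 2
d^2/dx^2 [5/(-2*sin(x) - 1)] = 10*(2*sin(x)^2 - sin(x) - 4)/(2*sin(x) + 1)^3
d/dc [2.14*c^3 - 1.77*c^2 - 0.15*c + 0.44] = 6.42*c^2 - 3.54*c - 0.15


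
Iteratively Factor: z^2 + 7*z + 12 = (z + 3)*(z + 4)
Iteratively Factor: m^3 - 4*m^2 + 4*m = (m - 2)*(m^2 - 2*m) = m*(m - 2)*(m - 2)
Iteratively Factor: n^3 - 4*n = (n)*(n^2 - 4) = n*(n + 2)*(n - 2)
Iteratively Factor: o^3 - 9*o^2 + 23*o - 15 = (o - 3)*(o^2 - 6*o + 5) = (o - 5)*(o - 3)*(o - 1)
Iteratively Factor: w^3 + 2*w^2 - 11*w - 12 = (w + 4)*(w^2 - 2*w - 3) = (w - 3)*(w + 4)*(w + 1)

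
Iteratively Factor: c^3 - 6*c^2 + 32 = (c - 4)*(c^2 - 2*c - 8) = (c - 4)^2*(c + 2)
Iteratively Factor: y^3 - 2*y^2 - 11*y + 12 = (y + 3)*(y^2 - 5*y + 4) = (y - 1)*(y + 3)*(y - 4)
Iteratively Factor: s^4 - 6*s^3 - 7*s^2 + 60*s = (s + 3)*(s^3 - 9*s^2 + 20*s) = (s - 5)*(s + 3)*(s^2 - 4*s) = (s - 5)*(s - 4)*(s + 3)*(s)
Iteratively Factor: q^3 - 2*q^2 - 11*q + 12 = (q + 3)*(q^2 - 5*q + 4) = (q - 4)*(q + 3)*(q - 1)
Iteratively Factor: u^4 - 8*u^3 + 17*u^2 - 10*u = (u - 1)*(u^3 - 7*u^2 + 10*u) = (u - 5)*(u - 1)*(u^2 - 2*u) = (u - 5)*(u - 2)*(u - 1)*(u)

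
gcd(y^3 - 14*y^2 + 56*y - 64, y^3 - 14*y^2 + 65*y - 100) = y - 4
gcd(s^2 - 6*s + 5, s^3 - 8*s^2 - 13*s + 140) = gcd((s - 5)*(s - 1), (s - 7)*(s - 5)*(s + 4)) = s - 5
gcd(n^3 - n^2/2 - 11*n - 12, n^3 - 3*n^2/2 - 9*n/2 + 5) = n + 2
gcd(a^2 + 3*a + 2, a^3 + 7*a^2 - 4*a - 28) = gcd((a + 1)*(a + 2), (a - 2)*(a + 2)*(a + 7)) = a + 2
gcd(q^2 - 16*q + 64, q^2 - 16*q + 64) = q^2 - 16*q + 64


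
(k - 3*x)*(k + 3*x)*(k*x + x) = k^3*x + k^2*x - 9*k*x^3 - 9*x^3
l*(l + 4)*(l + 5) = l^3 + 9*l^2 + 20*l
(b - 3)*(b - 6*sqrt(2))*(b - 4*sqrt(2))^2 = b^4 - 14*sqrt(2)*b^3 - 3*b^3 + 42*sqrt(2)*b^2 + 128*b^2 - 384*b - 192*sqrt(2)*b + 576*sqrt(2)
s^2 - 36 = (s - 6)*(s + 6)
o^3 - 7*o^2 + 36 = (o - 6)*(o - 3)*(o + 2)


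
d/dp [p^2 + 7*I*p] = 2*p + 7*I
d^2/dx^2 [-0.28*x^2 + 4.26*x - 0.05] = -0.560000000000000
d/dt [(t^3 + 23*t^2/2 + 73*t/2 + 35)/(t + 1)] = (4*t^3 + 29*t^2 + 46*t + 3)/(2*(t^2 + 2*t + 1))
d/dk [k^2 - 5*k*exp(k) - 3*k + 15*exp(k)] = -5*k*exp(k) + 2*k + 10*exp(k) - 3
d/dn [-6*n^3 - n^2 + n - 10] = -18*n^2 - 2*n + 1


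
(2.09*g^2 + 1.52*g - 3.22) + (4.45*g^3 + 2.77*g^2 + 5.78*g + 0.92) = 4.45*g^3 + 4.86*g^2 + 7.3*g - 2.3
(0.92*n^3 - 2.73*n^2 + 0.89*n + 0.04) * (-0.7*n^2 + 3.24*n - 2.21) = -0.644*n^5 + 4.8918*n^4 - 11.5014*n^3 + 8.8889*n^2 - 1.8373*n - 0.0884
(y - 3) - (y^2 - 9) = -y^2 + y + 6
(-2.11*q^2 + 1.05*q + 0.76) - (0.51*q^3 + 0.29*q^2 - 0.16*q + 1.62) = -0.51*q^3 - 2.4*q^2 + 1.21*q - 0.86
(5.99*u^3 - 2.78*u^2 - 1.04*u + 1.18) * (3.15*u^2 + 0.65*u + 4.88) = 18.8685*u^5 - 4.8635*u^4 + 24.1482*u^3 - 10.5254*u^2 - 4.3082*u + 5.7584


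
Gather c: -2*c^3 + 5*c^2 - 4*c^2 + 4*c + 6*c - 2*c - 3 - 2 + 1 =-2*c^3 + c^2 + 8*c - 4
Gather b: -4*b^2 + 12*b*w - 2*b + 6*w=-4*b^2 + b*(12*w - 2) + 6*w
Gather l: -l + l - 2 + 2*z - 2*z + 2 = 0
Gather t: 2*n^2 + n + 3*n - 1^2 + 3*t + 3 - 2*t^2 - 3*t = 2*n^2 + 4*n - 2*t^2 + 2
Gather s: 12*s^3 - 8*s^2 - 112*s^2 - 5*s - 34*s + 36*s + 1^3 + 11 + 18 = 12*s^3 - 120*s^2 - 3*s + 30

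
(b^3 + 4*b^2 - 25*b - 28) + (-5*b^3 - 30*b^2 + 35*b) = -4*b^3 - 26*b^2 + 10*b - 28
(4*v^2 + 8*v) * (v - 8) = 4*v^3 - 24*v^2 - 64*v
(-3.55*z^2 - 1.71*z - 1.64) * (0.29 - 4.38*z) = 15.549*z^3 + 6.4603*z^2 + 6.6873*z - 0.4756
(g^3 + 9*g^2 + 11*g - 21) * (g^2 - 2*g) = g^5 + 7*g^4 - 7*g^3 - 43*g^2 + 42*g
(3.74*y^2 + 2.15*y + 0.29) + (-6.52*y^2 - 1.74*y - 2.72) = -2.78*y^2 + 0.41*y - 2.43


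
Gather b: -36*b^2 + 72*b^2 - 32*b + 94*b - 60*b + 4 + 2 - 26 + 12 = 36*b^2 + 2*b - 8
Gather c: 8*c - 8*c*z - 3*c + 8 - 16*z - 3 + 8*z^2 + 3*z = c*(5 - 8*z) + 8*z^2 - 13*z + 5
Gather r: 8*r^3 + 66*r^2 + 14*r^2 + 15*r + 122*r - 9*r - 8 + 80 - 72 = 8*r^3 + 80*r^2 + 128*r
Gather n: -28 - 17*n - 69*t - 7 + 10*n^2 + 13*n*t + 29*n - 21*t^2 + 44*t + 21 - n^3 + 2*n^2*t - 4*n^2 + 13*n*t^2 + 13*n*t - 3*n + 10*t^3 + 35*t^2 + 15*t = -n^3 + n^2*(2*t + 6) + n*(13*t^2 + 26*t + 9) + 10*t^3 + 14*t^2 - 10*t - 14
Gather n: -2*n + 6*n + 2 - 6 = 4*n - 4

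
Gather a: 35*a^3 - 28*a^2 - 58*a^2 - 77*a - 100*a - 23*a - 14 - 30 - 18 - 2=35*a^3 - 86*a^2 - 200*a - 64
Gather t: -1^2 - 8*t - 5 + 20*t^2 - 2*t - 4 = 20*t^2 - 10*t - 10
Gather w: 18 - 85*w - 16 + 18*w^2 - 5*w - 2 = 18*w^2 - 90*w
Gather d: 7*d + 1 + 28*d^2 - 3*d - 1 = 28*d^2 + 4*d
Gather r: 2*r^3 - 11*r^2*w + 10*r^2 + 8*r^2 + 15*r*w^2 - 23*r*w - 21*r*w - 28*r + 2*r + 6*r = 2*r^3 + r^2*(18 - 11*w) + r*(15*w^2 - 44*w - 20)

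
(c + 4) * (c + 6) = c^2 + 10*c + 24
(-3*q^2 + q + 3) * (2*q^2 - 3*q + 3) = -6*q^4 + 11*q^3 - 6*q^2 - 6*q + 9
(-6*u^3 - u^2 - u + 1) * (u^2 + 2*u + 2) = -6*u^5 - 13*u^4 - 15*u^3 - 3*u^2 + 2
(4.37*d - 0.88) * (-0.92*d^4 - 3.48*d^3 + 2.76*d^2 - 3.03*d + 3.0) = -4.0204*d^5 - 14.398*d^4 + 15.1236*d^3 - 15.6699*d^2 + 15.7764*d - 2.64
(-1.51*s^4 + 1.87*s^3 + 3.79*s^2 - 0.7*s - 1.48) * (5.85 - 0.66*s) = 0.9966*s^5 - 10.0677*s^4 + 8.4381*s^3 + 22.6335*s^2 - 3.1182*s - 8.658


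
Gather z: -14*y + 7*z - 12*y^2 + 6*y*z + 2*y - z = -12*y^2 - 12*y + z*(6*y + 6)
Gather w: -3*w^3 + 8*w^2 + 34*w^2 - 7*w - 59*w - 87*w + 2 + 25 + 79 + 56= -3*w^3 + 42*w^2 - 153*w + 162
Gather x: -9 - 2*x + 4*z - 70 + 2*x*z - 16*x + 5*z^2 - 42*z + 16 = x*(2*z - 18) + 5*z^2 - 38*z - 63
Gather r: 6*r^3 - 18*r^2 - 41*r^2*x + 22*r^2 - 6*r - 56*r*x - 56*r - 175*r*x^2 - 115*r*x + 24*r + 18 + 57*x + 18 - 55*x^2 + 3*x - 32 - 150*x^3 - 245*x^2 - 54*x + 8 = 6*r^3 + r^2*(4 - 41*x) + r*(-175*x^2 - 171*x - 38) - 150*x^3 - 300*x^2 + 6*x + 12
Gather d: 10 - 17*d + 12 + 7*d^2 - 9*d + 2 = 7*d^2 - 26*d + 24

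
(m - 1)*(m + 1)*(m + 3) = m^3 + 3*m^2 - m - 3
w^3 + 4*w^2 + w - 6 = (w - 1)*(w + 2)*(w + 3)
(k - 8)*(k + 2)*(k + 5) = k^3 - k^2 - 46*k - 80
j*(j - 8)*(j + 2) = j^3 - 6*j^2 - 16*j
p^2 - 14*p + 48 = (p - 8)*(p - 6)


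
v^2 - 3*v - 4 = (v - 4)*(v + 1)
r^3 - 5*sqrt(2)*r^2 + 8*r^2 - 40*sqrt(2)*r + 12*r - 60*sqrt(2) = (r + 2)*(r + 6)*(r - 5*sqrt(2))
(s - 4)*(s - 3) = s^2 - 7*s + 12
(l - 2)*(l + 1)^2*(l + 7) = l^4 + 7*l^3 - 3*l^2 - 23*l - 14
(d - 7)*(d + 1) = d^2 - 6*d - 7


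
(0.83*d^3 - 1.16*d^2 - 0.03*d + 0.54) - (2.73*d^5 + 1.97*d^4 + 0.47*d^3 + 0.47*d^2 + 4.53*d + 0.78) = -2.73*d^5 - 1.97*d^4 + 0.36*d^3 - 1.63*d^2 - 4.56*d - 0.24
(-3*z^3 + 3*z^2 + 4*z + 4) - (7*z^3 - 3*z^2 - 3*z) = -10*z^3 + 6*z^2 + 7*z + 4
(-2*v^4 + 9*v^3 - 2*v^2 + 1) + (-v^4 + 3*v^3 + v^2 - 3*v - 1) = -3*v^4 + 12*v^3 - v^2 - 3*v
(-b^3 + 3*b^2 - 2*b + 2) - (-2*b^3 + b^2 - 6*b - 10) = b^3 + 2*b^2 + 4*b + 12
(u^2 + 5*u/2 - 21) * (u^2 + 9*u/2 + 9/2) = u^4 + 7*u^3 - 21*u^2/4 - 333*u/4 - 189/2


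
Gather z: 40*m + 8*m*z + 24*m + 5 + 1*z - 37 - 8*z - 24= 64*m + z*(8*m - 7) - 56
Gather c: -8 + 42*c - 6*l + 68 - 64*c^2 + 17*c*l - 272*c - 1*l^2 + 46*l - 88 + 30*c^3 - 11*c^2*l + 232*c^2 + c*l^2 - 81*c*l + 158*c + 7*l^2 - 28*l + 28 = 30*c^3 + c^2*(168 - 11*l) + c*(l^2 - 64*l - 72) + 6*l^2 + 12*l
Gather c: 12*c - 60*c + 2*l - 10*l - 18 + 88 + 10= -48*c - 8*l + 80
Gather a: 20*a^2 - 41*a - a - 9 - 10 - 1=20*a^2 - 42*a - 20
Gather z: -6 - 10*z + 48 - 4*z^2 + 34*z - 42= -4*z^2 + 24*z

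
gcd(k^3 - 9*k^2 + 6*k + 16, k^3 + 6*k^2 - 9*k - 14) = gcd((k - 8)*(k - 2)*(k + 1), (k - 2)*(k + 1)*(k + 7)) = k^2 - k - 2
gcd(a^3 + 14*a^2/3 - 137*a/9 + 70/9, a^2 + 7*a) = a + 7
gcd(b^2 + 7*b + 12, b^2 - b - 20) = b + 4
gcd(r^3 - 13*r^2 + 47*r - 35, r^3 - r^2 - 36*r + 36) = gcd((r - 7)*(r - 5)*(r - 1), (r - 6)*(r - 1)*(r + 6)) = r - 1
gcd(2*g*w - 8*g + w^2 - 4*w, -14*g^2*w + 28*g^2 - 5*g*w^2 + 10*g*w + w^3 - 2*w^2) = 2*g + w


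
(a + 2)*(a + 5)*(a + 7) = a^3 + 14*a^2 + 59*a + 70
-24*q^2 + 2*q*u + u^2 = (-4*q + u)*(6*q + u)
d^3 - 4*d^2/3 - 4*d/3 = d*(d - 2)*(d + 2/3)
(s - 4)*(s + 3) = s^2 - s - 12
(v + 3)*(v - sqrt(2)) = v^2 - sqrt(2)*v + 3*v - 3*sqrt(2)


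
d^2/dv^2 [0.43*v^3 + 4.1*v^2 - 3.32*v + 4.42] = 2.58*v + 8.2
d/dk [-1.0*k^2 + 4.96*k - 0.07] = 4.96 - 2.0*k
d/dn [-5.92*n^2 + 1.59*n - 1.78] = 1.59 - 11.84*n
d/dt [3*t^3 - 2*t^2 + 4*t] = 9*t^2 - 4*t + 4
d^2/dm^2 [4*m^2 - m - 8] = 8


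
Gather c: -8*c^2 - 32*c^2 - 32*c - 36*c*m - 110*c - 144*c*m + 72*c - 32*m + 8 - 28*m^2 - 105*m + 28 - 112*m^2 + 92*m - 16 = -40*c^2 + c*(-180*m - 70) - 140*m^2 - 45*m + 20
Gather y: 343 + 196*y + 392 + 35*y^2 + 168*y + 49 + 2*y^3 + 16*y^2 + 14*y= 2*y^3 + 51*y^2 + 378*y + 784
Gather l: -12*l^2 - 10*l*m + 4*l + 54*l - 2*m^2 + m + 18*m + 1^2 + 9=-12*l^2 + l*(58 - 10*m) - 2*m^2 + 19*m + 10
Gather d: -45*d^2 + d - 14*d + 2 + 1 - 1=-45*d^2 - 13*d + 2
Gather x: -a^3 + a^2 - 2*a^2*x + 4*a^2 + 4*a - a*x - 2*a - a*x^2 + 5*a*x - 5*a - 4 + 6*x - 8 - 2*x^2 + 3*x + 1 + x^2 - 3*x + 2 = -a^3 + 5*a^2 - 3*a + x^2*(-a - 1) + x*(-2*a^2 + 4*a + 6) - 9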